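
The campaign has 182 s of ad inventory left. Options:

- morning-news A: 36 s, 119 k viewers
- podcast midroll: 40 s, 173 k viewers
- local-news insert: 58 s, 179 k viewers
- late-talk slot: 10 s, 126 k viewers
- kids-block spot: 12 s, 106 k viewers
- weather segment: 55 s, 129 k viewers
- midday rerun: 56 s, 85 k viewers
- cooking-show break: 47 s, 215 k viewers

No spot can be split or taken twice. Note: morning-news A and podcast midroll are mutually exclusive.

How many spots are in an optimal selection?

5

The maximum expected reach within 182 s is 799.
podcast midroll + local-news insert + late-talk slot + kids-block spot + cooking-show break hits 799 at 167 s.
All optima have 5 spots.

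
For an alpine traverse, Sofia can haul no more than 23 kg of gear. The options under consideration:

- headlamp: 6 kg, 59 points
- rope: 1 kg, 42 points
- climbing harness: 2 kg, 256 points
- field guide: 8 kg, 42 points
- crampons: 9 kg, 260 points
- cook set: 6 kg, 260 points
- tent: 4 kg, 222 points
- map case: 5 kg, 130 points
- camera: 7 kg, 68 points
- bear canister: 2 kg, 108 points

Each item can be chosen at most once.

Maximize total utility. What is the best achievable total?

1106

Ranking by ratio (utility/kg): climbing harness 128.00, tent 55.50, bear canister 54.00, cook set 43.33.
Taking the top-ratio items first gives rope + climbing harness + cook set + tent + map case + bear canister for 1018 (20 kg).
The 6 kg tied up in rope and map case is better spent on crampons — total rises to 1106 (23 kg).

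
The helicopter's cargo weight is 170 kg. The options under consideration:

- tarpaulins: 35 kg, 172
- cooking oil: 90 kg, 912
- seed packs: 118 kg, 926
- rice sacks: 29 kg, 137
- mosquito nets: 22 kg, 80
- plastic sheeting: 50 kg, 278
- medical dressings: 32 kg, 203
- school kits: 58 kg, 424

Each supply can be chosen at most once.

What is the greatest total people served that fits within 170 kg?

Ranking by ratio (people served/kg): cooking oil 10.13, seed packs 7.85, school kits 7.31, medical dressings 6.34.
Best packing: cooking oil + mosquito nets + school kits — 170 kg, 1416 total.
An exhaustive check of the 256 subsets confirms 1416.

1416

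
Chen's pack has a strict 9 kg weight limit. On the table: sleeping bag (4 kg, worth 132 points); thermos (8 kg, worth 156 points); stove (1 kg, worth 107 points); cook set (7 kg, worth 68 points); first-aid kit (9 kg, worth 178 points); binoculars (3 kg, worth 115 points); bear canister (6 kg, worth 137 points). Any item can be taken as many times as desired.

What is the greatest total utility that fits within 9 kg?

963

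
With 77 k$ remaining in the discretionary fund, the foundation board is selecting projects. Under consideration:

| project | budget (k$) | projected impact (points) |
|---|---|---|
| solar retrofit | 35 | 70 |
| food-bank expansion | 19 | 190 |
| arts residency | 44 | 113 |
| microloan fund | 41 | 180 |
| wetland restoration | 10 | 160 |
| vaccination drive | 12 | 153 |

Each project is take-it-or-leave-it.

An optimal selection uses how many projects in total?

4

The maximum projected impact within 77 k$ is 573.
One optimal bundle: solar retrofit + food-bank expansion + wetland restoration + vaccination drive (76 k$).
All optima have 4 projects.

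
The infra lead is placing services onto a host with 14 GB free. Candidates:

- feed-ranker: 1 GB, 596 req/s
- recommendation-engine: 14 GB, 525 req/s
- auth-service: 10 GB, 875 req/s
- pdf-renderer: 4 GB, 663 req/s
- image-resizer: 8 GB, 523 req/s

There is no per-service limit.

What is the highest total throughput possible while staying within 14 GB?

14×feed-ranker uses 14 of the 14 GB and totals 8344.

8344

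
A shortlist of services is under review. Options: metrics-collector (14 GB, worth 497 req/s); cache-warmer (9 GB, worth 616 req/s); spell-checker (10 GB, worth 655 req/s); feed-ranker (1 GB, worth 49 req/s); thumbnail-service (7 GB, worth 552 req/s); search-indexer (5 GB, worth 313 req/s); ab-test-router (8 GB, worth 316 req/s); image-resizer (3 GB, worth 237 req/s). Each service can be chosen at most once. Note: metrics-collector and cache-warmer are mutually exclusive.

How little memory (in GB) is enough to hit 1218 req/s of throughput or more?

18

Minimise GB subject to total throughput ≥ 1218.
spell-checker + feed-ranker + thumbnail-service reaches 1256 using 18 GB.
Below 18 GB the best achievable stays under 1218.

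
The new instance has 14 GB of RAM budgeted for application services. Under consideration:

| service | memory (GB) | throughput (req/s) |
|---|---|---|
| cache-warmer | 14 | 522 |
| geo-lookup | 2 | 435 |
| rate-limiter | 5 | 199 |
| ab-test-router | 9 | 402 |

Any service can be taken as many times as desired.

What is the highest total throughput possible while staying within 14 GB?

By throughput per GB: geo-lookup 217.50, ab-test-router 44.67, rate-limiter 39.80, cache-warmer 37.29 lead.
Taking 7×geo-lookup: 14 GB used, 3045 in throughput.
Every other selection either busts 14 GB or fails to beat 3045.

3045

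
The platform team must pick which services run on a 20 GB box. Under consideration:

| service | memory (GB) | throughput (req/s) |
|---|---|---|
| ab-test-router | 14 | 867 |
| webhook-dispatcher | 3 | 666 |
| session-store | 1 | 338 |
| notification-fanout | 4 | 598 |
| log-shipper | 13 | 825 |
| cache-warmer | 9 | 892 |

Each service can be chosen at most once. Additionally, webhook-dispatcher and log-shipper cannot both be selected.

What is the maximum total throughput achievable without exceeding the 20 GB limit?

2494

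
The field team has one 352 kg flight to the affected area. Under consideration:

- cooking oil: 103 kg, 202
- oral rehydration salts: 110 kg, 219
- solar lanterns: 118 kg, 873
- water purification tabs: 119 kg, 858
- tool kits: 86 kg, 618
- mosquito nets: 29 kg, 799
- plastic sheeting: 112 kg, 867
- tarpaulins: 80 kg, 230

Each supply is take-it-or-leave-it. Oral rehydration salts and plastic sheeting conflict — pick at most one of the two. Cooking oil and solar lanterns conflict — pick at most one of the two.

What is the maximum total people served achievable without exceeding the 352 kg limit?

Best packing: solar lanterns + tool kits + mosquito nets + plastic sheeting — 345 kg, 3157 total.
No other feasible combination exceeds 3157.

3157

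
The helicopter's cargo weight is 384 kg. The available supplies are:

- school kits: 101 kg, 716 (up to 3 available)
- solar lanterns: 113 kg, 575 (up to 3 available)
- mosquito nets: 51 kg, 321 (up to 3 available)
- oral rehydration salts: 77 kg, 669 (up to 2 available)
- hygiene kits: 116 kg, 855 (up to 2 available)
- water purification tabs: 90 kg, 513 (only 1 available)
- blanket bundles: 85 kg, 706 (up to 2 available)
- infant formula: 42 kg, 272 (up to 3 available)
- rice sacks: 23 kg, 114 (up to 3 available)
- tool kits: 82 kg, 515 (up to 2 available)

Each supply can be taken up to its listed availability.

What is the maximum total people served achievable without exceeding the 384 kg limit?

3071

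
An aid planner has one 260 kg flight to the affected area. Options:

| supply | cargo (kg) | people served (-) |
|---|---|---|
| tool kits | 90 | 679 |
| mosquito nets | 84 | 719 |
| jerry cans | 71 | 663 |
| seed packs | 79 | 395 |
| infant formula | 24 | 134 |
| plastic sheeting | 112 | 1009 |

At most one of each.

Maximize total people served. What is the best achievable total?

2061

Ranking by ratio (people served/kg): jerry cans 9.34, plastic sheeting 9.01, mosquito nets 8.56.
Greedy by ratio would take jerry cans + infant formula + plastic sheeting: 207 kg used, total 1806.
Replace infant formula and plastic sheeting with tool kits + mosquito nets: the trade gains 255 net, giving 2061 at 245 kg.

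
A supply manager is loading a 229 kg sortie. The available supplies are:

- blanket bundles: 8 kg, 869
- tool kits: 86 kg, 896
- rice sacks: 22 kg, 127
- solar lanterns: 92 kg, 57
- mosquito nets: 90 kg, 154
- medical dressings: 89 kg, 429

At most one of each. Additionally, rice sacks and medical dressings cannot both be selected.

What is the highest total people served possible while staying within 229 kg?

Taking blanket bundles + tool kits + medical dressings: 183 kg used, 2194 in people served.
Runner-up blanket bundles + tool kits + rice sacks + mosquito nets tops out at 2046.

2194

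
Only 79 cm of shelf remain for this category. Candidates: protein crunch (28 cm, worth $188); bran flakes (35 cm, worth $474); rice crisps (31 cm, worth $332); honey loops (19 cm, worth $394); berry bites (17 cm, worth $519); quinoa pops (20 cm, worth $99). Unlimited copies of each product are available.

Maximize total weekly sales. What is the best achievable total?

2076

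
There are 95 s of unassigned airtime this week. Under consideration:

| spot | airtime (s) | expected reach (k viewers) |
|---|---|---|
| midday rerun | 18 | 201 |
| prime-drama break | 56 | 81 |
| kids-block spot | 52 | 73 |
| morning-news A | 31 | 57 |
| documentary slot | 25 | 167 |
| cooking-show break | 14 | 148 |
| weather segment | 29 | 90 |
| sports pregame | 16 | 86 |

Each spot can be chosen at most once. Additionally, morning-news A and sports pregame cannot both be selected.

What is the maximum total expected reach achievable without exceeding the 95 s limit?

606

The ratio heuristic lands on midday rerun + documentary slot + cooking-show break + sports pregame (602) but leaves 22 s idle.
Replace sports pregame with weather segment: the trade gains 4 net, giving 606 at 86 s.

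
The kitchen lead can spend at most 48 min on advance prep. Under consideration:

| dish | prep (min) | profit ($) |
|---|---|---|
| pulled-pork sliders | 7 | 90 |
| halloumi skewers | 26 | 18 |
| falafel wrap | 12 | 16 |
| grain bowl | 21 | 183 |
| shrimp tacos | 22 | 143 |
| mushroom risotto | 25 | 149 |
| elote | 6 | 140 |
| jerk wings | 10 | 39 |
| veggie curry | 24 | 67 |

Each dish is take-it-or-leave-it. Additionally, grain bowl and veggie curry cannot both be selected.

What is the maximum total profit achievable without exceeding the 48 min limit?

The ratio ordering already packs tightly: pulled-pork sliders + grain bowl + elote + jerk wings, 44 min, 452.
The closest alternative, pulled-pork sliders + falafel wrap + grain bowl + elote, reaches only 429.

452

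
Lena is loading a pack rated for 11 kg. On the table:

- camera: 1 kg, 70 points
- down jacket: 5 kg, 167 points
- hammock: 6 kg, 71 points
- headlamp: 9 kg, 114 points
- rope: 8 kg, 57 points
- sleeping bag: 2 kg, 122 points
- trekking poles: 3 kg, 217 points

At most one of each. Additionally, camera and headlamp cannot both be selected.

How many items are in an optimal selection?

Optimal total is 576.
camera + down jacket + sleeping bag + trekking poles hits 576 at 11 kg.
All optima have 4 items.

4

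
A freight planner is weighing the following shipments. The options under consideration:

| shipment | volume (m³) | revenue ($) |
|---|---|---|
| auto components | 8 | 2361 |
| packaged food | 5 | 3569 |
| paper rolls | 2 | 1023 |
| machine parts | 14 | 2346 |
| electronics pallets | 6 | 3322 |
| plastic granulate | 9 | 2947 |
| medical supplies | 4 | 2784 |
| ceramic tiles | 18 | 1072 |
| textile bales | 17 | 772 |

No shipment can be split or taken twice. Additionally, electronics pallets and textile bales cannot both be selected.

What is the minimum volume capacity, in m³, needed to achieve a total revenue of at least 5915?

Minimise m³ subject to total revenue ≥ 5915.
packaged food + medical supplies reaches 6353 using 9 m³.
Any bundle with less than 9 m³ falls short of 5915.

9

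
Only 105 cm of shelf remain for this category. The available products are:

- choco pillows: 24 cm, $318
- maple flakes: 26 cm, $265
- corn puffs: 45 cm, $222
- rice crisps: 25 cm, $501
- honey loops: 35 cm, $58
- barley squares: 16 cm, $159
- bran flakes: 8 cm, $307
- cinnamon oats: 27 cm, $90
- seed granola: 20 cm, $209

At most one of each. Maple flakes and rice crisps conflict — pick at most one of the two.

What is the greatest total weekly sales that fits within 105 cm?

By weekly sales per cm: bran flakes 38.38, rice crisps 20.04, choco pillows 13.25, seed granola 10.45 lead.
Taking choco pillows + rice crisps + barley squares + bran flakes + seed granola: 93 cm used, 1494 in weekly sales.
The closest alternative, choco pillows + rice crisps + bran flakes + cinnamon oats + seed granola, reaches only 1425.

1494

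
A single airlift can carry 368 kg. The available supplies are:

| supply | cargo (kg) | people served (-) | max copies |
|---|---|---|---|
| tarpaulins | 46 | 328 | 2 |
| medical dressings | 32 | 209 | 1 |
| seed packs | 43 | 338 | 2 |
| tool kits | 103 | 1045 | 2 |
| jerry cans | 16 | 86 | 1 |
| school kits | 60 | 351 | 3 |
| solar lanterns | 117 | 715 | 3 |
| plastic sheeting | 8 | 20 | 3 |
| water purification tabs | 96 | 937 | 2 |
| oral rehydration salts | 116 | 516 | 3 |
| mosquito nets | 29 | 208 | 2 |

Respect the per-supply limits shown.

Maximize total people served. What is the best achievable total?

3465

Greedy by ratio would take seed packs + 2×tool kits + jerry cans + water purification tabs: 361 kg used, total 3451.
Replace tool kits and jerry cans with water purification tabs + mosquito nets: the trade gains 14 net, giving 3465 at 367 kg.
That's the maximum — no swap from here does better than 3465.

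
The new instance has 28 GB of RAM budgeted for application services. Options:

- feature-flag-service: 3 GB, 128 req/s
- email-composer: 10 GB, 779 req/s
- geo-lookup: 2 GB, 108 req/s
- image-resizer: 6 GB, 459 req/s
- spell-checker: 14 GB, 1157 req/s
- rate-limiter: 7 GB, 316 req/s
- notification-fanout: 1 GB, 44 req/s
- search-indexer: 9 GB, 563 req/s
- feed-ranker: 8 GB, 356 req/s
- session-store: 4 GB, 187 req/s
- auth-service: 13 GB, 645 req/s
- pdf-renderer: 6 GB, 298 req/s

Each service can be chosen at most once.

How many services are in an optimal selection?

3

Optimal total is 2123.
For example email-composer + spell-checker + session-store achieves it, using 28 GB.
Every optimal selection uses 3 services.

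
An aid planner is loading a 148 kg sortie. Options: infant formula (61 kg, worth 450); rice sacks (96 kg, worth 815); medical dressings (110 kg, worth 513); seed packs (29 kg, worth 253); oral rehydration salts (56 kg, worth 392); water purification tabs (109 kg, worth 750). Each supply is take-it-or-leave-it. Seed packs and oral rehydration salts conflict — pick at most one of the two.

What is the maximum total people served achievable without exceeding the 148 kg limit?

1068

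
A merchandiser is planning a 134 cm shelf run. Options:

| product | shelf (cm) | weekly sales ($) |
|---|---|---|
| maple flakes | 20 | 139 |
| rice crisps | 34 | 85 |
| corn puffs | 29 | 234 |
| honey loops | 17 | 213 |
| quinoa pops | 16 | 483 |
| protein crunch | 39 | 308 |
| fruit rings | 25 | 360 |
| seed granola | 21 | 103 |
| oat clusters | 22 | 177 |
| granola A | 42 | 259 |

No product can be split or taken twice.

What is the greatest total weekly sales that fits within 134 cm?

Density check — quinoa pops 30.19, fruit rings 14.40, honey loops 12.53, corn puffs 8.07 are the best per cm.
Maple flakes + corn puffs + honey loops + quinoa pops + fruit rings + oat clusters uses 129 of the 134 cm and totals 1606.
Every other selection either busts 134 cm or fails to beat 1606.

1606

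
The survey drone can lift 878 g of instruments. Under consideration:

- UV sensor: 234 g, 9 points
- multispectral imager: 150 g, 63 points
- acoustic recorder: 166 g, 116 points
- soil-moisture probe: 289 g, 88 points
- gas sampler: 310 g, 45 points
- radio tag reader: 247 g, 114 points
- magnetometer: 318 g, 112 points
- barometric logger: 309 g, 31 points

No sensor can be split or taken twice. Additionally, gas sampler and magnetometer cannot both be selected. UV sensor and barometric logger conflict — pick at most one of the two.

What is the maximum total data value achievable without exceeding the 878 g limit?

381

Ranking by ratio (data value/g): acoustic recorder 0.70, radio tag reader 0.46, multispectral imager 0.42, magnetometer 0.35.
The ratio ordering already packs tightly: multispectral imager + acoustic recorder + soil-moisture probe + radio tag reader, 852 g, 381.
Runner-up acoustic recorder + radio tag reader + magnetometer tops out at 342.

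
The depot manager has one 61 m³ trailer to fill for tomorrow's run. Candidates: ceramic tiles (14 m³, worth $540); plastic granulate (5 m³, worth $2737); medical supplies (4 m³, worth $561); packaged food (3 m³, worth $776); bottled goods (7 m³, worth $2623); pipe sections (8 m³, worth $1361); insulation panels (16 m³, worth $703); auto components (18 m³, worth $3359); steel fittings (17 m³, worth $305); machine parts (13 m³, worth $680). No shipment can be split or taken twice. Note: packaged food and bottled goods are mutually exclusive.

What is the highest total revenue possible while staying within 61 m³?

11344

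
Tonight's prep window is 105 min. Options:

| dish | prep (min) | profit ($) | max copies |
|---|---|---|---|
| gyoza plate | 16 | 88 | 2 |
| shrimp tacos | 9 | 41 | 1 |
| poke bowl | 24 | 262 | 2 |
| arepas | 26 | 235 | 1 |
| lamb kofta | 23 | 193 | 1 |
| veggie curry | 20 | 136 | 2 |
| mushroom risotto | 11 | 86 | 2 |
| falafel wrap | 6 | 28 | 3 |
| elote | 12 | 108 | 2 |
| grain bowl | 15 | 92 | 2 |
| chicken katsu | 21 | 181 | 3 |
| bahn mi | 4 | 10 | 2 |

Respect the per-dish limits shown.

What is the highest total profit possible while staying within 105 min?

Filling by ratio: 2×poke bowl + arepas + falafel wrap + 2×elote for 1003, with 1 min left unused.
Replace arepas and falafel wrap with mushroom risotto + chicken katsu: the trade gains 4 net, giving 1007 at 104 min.

1007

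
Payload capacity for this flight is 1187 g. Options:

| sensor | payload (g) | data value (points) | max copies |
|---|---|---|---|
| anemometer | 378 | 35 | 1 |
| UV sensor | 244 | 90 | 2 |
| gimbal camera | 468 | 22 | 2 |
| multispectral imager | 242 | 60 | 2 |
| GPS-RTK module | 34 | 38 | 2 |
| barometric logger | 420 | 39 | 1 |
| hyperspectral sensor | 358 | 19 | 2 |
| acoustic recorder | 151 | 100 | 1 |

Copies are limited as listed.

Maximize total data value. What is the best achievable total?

The ratio heuristic lands on 2×UV sensor + multispectral imager + 2×GPS-RTK module + acoustic recorder (416) but leaves 238 g idle.
The 34 g tied up in GPS-RTK module is better spent on multispectral imager — total rises to 438 (1157 g).
That's the maximum — no swap from here does better than 438.

438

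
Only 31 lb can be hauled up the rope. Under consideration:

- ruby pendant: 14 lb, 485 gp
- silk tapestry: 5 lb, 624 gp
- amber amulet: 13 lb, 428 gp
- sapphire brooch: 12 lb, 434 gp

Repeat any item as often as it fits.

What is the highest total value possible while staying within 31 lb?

3744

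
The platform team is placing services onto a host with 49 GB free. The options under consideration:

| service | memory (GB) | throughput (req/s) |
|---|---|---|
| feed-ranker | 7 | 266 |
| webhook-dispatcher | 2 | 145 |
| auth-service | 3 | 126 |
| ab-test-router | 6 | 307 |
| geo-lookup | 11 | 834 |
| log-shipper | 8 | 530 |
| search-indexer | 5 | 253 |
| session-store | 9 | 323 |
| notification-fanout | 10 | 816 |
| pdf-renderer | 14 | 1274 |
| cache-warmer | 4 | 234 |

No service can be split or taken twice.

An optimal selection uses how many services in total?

The maximum throughput within 49 GB is 3833.
One optimal bundle: webhook-dispatcher + geo-lookup + log-shipper + notification-fanout + pdf-renderer + cache-warmer (49 GB).
Every optimal selection uses 6 services.

6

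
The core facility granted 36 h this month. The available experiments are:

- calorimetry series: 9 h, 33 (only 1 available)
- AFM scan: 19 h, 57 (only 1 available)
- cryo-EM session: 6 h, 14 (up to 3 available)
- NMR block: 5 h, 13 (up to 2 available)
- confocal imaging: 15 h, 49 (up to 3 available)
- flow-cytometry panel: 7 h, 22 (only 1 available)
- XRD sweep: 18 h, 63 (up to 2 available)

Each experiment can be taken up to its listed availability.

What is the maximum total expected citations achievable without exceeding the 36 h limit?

The ratio heuristic lands on calorimetry series + flow-cytometry panel + XRD sweep (118) but leaves 2 h idle.
Dropping calorimetry series and flow-cytometry panel frees 16 h; slotting in XRD sweep (18 h) lifts the total to 126 at 36 h.

126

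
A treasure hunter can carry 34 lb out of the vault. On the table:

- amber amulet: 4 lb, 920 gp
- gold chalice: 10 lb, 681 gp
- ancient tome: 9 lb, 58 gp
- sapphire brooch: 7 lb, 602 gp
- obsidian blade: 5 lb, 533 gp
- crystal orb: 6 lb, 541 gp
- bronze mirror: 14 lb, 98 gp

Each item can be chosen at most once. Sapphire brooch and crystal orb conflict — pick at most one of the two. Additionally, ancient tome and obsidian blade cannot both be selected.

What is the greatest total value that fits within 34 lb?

Best packing: amber amulet + gold chalice + sapphire brooch + obsidian blade — 26 lb, 2736 total.
Next best is amber amulet + gold chalice + obsidian blade + crystal orb at 2675 (25 lb) — short by 61.

2736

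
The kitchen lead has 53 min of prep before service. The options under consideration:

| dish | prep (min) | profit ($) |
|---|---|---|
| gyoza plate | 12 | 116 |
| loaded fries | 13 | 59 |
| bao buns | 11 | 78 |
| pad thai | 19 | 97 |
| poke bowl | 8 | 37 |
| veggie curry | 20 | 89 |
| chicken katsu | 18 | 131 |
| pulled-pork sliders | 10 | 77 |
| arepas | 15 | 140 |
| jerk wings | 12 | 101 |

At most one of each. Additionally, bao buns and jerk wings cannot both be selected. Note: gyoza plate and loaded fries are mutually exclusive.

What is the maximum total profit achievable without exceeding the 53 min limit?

434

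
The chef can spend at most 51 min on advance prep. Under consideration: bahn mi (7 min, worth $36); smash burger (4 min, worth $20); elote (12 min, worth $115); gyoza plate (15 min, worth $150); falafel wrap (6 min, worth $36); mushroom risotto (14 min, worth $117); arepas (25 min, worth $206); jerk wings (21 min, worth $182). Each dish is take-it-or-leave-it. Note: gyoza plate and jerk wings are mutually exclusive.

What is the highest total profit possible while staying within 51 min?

438

Smash burger + elote + gyoza plate + falafel wrap + mushroom risotto uses 51 of the 51 min and totals 438.
Elote + mushroom risotto + arepas (51 min) also reaches 438 — a tie, but nothing goes higher.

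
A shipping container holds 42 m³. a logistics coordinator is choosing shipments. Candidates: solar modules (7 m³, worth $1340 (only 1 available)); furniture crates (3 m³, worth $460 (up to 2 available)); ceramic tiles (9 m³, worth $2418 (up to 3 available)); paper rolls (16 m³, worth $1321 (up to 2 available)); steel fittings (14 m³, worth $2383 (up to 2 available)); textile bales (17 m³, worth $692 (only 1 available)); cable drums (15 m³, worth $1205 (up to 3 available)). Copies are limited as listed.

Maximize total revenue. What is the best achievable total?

9637

The ratio heuristic lands on solar modules + 2×furniture crates + 3×ceramic tiles (9514) but leaves 2 m³ idle.
Replace solar modules and 2×furniture crates with steel fittings: the trade gains 123 net, giving 9637 at 41 m³.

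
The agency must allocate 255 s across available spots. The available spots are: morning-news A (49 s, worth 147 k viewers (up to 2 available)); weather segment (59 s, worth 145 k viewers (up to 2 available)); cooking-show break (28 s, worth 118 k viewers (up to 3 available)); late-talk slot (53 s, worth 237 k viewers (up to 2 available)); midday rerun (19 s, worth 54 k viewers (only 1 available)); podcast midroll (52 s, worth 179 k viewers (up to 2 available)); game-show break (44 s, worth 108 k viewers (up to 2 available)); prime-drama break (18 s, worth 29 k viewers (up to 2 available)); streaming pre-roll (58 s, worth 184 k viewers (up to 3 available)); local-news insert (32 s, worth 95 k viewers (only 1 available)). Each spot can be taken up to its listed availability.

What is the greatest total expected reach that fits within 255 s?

Greedy by ratio would take 3×cooking-show break + 2×late-talk slot + podcast midroll: 242 s used, total 1007.
The 52 s tied up in podcast midroll is better spent on streaming pre-roll — total rises to 1012 (248 s).

1012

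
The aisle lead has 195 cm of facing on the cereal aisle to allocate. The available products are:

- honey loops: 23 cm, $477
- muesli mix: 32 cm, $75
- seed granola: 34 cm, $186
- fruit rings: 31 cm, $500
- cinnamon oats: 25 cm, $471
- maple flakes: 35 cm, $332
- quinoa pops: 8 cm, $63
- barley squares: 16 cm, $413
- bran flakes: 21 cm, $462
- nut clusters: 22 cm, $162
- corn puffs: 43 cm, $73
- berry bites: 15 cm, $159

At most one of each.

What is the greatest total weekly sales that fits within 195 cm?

Density check — barley squares 25.81, bran flakes 22.00, honey loops 20.74, cinnamon oats 18.84 are the best per cm.
Taking the top-ratio products first gives honey loops + fruit rings + cinnamon oats + maple flakes + quinoa pops + barley squares + bran flakes + berry bites for 2877 (174 cm).
Replace quinoa pops with nut clusters: the trade gains 99 net, giving 2976 at 188 cm.
Next best is honey loops + seed granola + fruit rings + cinnamon oats + maple flakes + quinoa pops + barley squares + bran flakes at 2904 (193 cm) — short by 72.

2976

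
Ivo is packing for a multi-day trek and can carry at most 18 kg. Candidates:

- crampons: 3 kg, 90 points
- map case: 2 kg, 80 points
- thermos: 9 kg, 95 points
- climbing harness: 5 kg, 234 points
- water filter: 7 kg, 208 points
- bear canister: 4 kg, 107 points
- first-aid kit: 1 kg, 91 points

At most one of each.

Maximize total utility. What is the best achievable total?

Taking crampons + map case + climbing harness + water filter + first-aid kit: 18 kg used, 703 in utility.

703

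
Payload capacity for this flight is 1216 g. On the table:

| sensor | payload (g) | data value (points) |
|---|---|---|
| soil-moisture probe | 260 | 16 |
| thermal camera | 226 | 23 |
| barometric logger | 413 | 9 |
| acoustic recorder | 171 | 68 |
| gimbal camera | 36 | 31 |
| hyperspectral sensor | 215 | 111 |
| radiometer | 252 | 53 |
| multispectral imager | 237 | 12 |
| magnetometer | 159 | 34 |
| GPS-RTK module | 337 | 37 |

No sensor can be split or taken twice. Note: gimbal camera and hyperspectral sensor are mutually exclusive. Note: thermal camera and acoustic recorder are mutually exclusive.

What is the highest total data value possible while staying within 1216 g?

303

Best packing: acoustic recorder + hyperspectral sensor + radiometer + magnetometer + GPS-RTK module — 1134 g, 303 total.
Runner-up soil-moisture probe + acoustic recorder + hyperspectral sensor + radiometer + magnetometer tops out at 282.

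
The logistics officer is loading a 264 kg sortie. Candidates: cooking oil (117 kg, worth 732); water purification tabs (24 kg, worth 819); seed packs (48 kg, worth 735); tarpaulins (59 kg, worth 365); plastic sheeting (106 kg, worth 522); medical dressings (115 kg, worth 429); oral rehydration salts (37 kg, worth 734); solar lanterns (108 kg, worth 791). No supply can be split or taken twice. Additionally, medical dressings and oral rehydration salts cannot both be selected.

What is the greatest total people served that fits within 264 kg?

Ranking by ratio (people served/kg): water purification tabs 34.12, oral rehydration salts 19.84, seed packs 15.31, solar lanterns 7.32.
Water purification tabs + seed packs + oral rehydration salts + solar lanterns uses 217 of the 264 kg and totals 3079.
The spare 47 kg is too small for any remaining supply, and no feasible exchange beats 3079.

3079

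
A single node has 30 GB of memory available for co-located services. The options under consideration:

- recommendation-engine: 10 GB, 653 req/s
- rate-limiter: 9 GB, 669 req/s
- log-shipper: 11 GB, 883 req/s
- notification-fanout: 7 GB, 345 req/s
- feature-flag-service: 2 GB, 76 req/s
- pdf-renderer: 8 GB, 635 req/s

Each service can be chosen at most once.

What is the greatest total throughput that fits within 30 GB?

Rate-limiter + log-shipper + feature-flag-service + pdf-renderer uses 30 of the 30 GB and totals 2263.

2263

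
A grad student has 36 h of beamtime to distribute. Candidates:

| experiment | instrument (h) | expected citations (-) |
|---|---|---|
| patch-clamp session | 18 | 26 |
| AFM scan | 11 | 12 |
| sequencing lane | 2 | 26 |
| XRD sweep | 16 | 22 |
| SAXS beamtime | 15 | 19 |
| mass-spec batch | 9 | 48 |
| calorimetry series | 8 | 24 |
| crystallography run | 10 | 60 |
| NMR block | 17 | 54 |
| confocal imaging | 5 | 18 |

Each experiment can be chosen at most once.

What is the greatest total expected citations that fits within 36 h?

By expected citations per h: sequencing lane 13.00, crystallography run 6.00, mass-spec batch 5.33 lead.
Taking sequencing lane + mass-spec batch + calorimetry series + crystallography run + confocal imaging: 34 h used, 176 in expected citations.

176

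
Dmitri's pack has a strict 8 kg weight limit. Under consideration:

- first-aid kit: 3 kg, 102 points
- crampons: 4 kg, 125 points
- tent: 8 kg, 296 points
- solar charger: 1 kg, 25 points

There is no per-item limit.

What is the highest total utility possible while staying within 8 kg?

296

Best packing: tent — 8 kg, 296 total.
Every other selection either busts 8 kg or fails to beat 296.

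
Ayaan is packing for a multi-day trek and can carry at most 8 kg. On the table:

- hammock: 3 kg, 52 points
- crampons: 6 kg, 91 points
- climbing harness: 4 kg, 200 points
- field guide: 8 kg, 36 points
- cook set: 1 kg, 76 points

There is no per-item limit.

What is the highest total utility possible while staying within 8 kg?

608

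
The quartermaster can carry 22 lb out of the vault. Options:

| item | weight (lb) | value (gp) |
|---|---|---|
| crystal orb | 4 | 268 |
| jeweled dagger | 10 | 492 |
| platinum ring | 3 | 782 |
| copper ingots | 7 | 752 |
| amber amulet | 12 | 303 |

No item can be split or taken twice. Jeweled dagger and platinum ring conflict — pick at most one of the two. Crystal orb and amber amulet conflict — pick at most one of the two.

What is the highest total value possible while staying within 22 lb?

By value per lb: platinum ring 260.67, copper ingots 107.43, crystal orb 67.00, jeweled dagger 49.20 lead.
The ratio heuristic lands on crystal orb + platinum ring + copper ingots (1802) but leaves 8 lb idle.
Replace crystal orb with amber amulet: the trade gains 35 net, giving 1837 at 22 lb.
No other feasible combination exceeds 1837.

1837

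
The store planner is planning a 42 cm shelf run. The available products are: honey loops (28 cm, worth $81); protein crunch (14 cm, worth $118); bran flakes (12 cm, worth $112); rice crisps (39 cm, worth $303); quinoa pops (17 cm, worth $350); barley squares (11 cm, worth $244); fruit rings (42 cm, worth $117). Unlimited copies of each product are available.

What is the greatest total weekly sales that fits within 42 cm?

838

Taking the top-ratio products first gives 3×barley squares for 732 (33 cm).
The 11 cm tied up in barley squares is better spent on quinoa pops — total rises to 838 (39 cm).
That's the maximum — no swap from here does better than 838.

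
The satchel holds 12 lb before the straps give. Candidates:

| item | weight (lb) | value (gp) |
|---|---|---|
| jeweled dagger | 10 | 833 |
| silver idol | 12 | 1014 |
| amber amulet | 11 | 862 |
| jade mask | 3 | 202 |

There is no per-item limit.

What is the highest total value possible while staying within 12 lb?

Taking silver idol: 12 lb used, 1014 in value.

1014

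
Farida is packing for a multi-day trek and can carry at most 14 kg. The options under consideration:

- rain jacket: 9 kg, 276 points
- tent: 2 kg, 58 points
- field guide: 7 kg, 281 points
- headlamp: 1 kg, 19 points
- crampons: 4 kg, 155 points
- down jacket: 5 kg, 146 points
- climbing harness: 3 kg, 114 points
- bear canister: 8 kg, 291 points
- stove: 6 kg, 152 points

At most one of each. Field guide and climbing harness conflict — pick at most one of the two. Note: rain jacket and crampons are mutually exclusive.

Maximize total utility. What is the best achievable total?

513

Best packing: tent + field guide + headlamp + crampons — 14 kg, 513 total.
Nothing else feasible within 14 kg beats 513.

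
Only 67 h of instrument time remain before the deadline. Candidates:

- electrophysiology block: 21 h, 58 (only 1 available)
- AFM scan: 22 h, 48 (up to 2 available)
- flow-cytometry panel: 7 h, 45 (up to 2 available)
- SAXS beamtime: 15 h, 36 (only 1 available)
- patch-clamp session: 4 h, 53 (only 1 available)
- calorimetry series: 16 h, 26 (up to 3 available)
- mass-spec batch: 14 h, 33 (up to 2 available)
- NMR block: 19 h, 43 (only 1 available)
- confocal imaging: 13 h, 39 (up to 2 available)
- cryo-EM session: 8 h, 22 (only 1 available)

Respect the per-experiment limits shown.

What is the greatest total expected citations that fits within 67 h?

279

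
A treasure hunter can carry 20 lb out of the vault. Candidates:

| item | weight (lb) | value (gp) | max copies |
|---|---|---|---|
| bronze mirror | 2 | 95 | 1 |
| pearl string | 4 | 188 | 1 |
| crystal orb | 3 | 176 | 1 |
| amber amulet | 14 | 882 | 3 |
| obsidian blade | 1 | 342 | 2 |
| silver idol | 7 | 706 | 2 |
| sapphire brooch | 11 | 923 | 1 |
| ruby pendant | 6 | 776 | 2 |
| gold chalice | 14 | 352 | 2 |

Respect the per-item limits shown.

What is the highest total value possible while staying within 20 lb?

2600

Ranking by ratio (value/lb): obsidian blade 342.00, ruby pendant 129.33, silver idol 100.86, sapphire brooch 83.91.
A density-first pass picks bronze mirror + crystal orb + 2×obsidian blade + 2×ruby pendant — 2507 at 19 lb.
Dropping bronze mirror and crystal orb and obsidian blade frees 6 lb; slotting in silver idol (7 lb) lifts the total to 2600 at 20 lb.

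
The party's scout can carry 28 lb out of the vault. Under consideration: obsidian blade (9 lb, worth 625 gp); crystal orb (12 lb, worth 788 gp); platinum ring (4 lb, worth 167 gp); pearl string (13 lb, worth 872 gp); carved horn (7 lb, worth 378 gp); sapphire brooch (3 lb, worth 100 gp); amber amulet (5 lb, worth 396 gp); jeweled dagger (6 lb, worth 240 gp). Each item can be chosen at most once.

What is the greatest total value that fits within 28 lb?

1893

The ratio ordering already packs tightly: obsidian blade + pearl string + amber amulet, 27 lb, 1893.
The closest alternative, obsidian blade + crystal orb + amber amulet, reaches only 1809.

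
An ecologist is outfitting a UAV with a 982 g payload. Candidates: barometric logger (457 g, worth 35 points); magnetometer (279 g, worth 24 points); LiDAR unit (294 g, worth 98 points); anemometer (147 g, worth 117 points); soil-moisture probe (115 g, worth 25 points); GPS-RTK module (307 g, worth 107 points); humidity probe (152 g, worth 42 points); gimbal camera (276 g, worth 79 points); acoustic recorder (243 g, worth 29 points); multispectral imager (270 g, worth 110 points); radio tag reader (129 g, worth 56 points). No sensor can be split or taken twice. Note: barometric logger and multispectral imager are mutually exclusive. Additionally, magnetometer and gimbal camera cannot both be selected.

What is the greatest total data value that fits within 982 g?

Ranking by ratio (data value/g): anemometer 0.80, radio tag reader 0.43, multispectral imager 0.41.
Anemometer + soil-moisture probe + GPS-RTK module + multispectral imager + radio tag reader uses 968 of the 982 g and totals 415.

415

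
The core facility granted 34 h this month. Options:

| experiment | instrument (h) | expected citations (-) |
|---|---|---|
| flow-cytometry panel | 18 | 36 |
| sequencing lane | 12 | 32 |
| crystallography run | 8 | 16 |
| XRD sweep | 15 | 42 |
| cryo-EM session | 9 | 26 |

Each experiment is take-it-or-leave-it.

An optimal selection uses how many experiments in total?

3

The maximum expected citations within 34 h is 84.
crystallography run + XRD sweep + cryo-EM session hits 84 at 32 h.
Every optimal selection uses 3 experiments.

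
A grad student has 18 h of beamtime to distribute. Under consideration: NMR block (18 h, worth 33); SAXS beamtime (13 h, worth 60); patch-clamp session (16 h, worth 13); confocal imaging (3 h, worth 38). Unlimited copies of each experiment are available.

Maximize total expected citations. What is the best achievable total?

Density check — confocal imaging 12.67, SAXS beamtime 4.62, NMR block 1.83, patch-clamp session 0.81 are the best per h.
Taking 6×confocal imaging: 18 h used, 228 in expected citations.
Every other selection either busts 18 h or fails to beat 228.

228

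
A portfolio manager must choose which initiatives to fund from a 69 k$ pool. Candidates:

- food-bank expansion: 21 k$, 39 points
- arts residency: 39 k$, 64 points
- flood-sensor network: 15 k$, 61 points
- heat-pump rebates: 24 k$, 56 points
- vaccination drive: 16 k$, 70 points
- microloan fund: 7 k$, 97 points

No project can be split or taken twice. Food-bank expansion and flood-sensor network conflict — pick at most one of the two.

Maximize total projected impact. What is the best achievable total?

284

Taking flood-sensor network + heat-pump rebates + vaccination drive + microloan fund: 62 k$ used, 284 in projected impact.
Nothing else feasible within 69 k$ beats 284.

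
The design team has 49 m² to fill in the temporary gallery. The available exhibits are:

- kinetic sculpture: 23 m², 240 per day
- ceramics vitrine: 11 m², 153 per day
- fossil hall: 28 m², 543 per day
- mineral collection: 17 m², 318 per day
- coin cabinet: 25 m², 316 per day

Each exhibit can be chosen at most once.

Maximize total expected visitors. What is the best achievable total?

The ratio ordering already packs tightly: fossil hall + mineral collection, 45 m², 861.
Runner-up ceramics vitrine + fossil hall tops out at 696.

861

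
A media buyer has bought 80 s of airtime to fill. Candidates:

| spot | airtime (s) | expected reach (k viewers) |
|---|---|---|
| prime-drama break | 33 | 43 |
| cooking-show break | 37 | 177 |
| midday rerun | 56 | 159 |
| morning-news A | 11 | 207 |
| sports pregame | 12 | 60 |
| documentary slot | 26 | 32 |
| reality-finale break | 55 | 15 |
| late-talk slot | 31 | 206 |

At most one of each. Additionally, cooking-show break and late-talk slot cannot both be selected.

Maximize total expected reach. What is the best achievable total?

Best packing: morning-news A + sports pregame + documentary slot + late-talk slot — 80 s, 505 total.
Nothing else feasible within 80 s beats 505.

505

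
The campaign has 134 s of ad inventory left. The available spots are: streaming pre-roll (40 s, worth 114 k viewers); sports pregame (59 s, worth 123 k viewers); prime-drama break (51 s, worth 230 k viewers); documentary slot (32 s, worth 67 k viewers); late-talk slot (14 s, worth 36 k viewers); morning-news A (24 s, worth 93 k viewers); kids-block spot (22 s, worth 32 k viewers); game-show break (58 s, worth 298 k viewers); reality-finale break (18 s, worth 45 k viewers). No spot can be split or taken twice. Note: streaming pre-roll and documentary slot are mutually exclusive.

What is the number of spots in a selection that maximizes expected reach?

Best achievable expected reach is 621.
prime-drama break + morning-news A + game-show break hits 621 at 133 s.
Every optimal selection uses 3 spots.

3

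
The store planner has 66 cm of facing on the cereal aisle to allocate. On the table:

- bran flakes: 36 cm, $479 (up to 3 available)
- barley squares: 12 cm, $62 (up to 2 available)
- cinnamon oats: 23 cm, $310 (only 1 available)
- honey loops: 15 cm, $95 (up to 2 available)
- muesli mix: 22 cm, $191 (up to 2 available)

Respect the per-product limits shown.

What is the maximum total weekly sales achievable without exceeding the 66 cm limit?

789

Bran flakes + cinnamon oats uses 59 of the 66 cm and totals 789.
No other feasible combination exceeds 789.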